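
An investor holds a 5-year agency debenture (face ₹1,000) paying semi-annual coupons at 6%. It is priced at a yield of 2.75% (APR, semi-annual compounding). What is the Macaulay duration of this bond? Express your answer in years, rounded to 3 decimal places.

4.442 years

Periodic yield y = 0.01375. Discount each cash flow and weight by its period:
  t   CF        PV=CF/(1+0.01375)^t    t·PV
  1        30.00        29.5931        29.5931
  2        30.00        29.1917        58.3834
  3        30.00        28.7958        86.3873
  4        30.00        28.4052       113.6208
  5        30.00        28.0199       140.0996
  6        30.00        27.6399       165.8392
  7        30.00        27.2650       190.8549
  8        30.00        26.8952       215.1614
  9        30.00        26.5304       238.7734
  10    1,030.00       898.5217     8,985.2166
  Σ                  1,150.8578    10,223.9297
Price P = Σ PV = 1,150.8578.
Macaulay duration = Σ(t·PV) / P = 10,223.9297 / 1,150.8578 = 8.88375 half-year periods.
In years: 8.88375 / 2 = 4.44187 years.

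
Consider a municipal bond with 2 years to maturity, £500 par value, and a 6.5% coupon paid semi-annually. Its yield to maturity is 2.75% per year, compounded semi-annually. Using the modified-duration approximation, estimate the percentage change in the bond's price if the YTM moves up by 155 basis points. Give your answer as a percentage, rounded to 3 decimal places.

-2.922%

Periodic yield y = 0.01375. Modified duration first:
  t   CF        PV=CF/(1+0.01375)^t    t·PV
  1        16.25        16.0296        16.0296
  2        16.25        15.8122        31.6244
  3        16.25        15.5977        46.7931
  4       516.25       488.8061     1,955.2243
  Σ                    536.2456     2,049.6714
P = 536.2456; D_Mac = 3.82226 half-year periods = 1.91113 yrs; D_mod = 1.91113/(1+0.01375) = 1.88521 yrs.
ΔP/P ≈ -D_mod · Δy = -1.88521 × (+0.0155) = -0.029221 = -2.9221%.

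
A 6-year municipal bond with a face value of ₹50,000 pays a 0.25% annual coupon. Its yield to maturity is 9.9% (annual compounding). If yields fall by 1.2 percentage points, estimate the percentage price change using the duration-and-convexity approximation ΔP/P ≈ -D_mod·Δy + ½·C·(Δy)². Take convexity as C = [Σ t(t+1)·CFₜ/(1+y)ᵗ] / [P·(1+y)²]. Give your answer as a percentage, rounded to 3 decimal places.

+6.742%

With y = 0.099:
  t   CF        PV=CF/(1+0.099)^t    t·PV        t(t+1)·PV
  1       125.00       113.7398       113.7398         227.4795
  2       125.00       103.4939       206.9877         620.9632
  3       125.00        94.1709       282.5128       1,130.0514
  4       125.00        85.6878       342.7514       1,713.7570
  5       125.00        77.9689       389.8446       2,339.0678
  6    50,125.00    28,449.0803   170,694.4818   1,194,861.3725
  Σ                 28,924.1417   172,030.3182   1,200,892.6914
P = 28,924.1417; D_Mac = 5.94764 yrs; D_mod = 5.41186 yrs; C = 34.37545.
Duration effect: -5.41186 × (-0.012) = +0.064942
Convexity effect: 0.5 × 34.37545 × (-0.012)² = +0.0024750
ΔP/P ≈ +0.064942 + 0.0024750 = +0.067417 = +6.7417%.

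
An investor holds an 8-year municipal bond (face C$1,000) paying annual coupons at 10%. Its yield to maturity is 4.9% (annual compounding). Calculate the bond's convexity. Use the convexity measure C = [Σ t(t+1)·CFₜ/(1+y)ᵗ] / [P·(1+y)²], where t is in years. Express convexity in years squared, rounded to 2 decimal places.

With y = 0.049:
  t   CF        PV=CF/(1+0.049)^t    t·PV        t(t+1)·PV
  1       100.00        95.3289        95.3289         190.6578
  2       100.00        90.8760       181.7519         545.2558
  3       100.00        86.6310       259.8931       1,039.5725
  4       100.00        82.5844       330.3376       1,651.6881
  5       100.00        78.7268       393.6340       2,361.8038
  6       100.00        75.0494       450.2962       3,152.0737
  7       100.00        71.5437       500.8061       4,006.4489
  8     1,100.00       750.2202     6,001.7620      54,015.8576
  Σ                  1,330.9604     8,213.8098      66,963.3582
P = 1,330.9604.
Convexity = Σ t(t+1)·PV / [P·(1+y)²] = 66,963.3582 / (1,330.9604 × 1.100401) = 45.72157.

45.72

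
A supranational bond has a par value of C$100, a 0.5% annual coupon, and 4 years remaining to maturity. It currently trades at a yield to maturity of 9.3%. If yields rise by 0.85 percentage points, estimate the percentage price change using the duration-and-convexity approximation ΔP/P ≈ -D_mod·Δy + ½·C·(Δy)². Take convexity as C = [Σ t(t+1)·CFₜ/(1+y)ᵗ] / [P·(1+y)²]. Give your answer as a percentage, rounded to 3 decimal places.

With y = 0.093:
  t   CF        PV=CF/(1+0.093)^t    t·PV        t(t+1)·PV
  1         0.50         0.4575         0.4575           0.9149
  2         0.50         0.4185         0.8371           2.5112
  3         0.50         0.3829         1.1488           4.5951
  4       100.50        70.4183       281.6731       1,408.3656
  Σ                     71.6772       284.1164       1,416.3868
P = 71.6772; D_Mac = 3.96383 yrs; D_mod = 3.62656 yrs; C = 16.54095.
Duration effect: -3.62656 × (+0.0085) = -0.030826
Convexity effect: 0.5 × 16.54095 × (0.0085)² = +0.0005975
ΔP/P ≈ -0.030826 + 0.0005975 = -0.030228 = -3.0228%.

-3.023%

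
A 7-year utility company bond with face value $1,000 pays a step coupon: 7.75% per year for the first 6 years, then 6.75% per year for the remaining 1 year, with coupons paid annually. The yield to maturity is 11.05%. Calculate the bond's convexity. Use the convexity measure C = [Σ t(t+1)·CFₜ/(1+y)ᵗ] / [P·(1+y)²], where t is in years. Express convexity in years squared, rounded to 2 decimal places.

32.85

With y = 0.1105:
  t   CF        PV=CF/(1+0.1105)^t    t·PV        t(t+1)·PV
  1        77.50        69.7884        69.7884         139.5768
  2        77.50        62.8441       125.6882         377.0647
  3        77.50        56.5908       169.7725         679.0899
  4        77.50        50.9598       203.8391       1,019.1954
  5        77.50        45.8890       229.4452       1,376.6709
  6        77.50        41.3229       247.9371       1,735.5599
  7     1,067.50       512.5520     3,587.8641      28,702.9127
  Σ                    839.9470     4,634.3345      34,030.0703
P = 839.9470.
Convexity = Σ t(t+1)·PV / [P·(1+y)²] = 34,030.0703 / (839.9470 × 1.233210) = 32.85291.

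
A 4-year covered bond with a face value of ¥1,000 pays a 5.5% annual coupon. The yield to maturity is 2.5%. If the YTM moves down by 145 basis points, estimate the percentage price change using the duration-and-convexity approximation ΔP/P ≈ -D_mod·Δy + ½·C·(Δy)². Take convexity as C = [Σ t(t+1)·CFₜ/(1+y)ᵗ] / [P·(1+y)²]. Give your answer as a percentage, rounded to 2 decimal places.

With y = 0.025:
  t   CF        PV=CF/(1+0.025)^t    t·PV        t(t+1)·PV
  1        55.00        53.6585        53.6585         107.3171
  2        55.00        52.3498       104.6996         314.0988
  3        55.00        51.0730       153.2189         612.8756
  4     1,055.00       955.7779     3,823.1117      19,115.5586
  Σ                  1,112.8592     4,134.6887      20,149.8500
P = 1,112.8592; D_Mac = 3.71537 yrs; D_mod = 3.62476 yrs; C = 17.23391.
Duration effect: -3.62476 × (-0.0145) = +0.052559
Convexity effect: 0.5 × 17.23391 × (-0.0145)² = +0.0018117
ΔP/P ≈ +0.052559 + 0.0018117 = +0.054371 = +5.4371%.

+5.44%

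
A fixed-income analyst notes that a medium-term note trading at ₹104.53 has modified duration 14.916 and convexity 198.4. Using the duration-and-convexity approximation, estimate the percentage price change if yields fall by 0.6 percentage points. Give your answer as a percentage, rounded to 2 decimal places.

Duration effect: -D_mod·Δy = -14.916 × (-0.006) = +0.089496
Convexity effect: ½·C·(Δy)² = 0.5 × 198.4 × (-0.006)² = +0.0035712
ΔP/P ≈ +0.089496 + 0.0035712 = +0.0930672
= +9.30672%.

+9.31%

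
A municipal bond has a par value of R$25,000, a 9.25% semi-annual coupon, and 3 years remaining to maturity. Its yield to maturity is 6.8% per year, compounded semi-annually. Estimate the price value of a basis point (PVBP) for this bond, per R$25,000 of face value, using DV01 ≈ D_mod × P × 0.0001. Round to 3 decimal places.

R$6.952

Periodic yield y = 0.034.
  t   CF        PV=CF/(1+0.034)^t    t·PV
  1     1,156.25     1,118.2302     1,118.2302
  2     1,156.25     1,081.4605     2,162.9210
  3     1,156.25     1,045.8999     3,137.6998
  4     1,156.25     1,011.5086     4,046.0345
  5     1,156.25       978.2482     4,891.2409
  6    26,156.25    21,401.8959   128,411.3754
  Σ                 26,637.2433   143,767.5018
P = 26,637.2433; D_Mac = 5.39724 half-year periods = 2.69862 yrs; D_mod = 2.60988 yrs.
DV01 ≈ 2.60988 × 26,637.2433 × 0.0001 = 6.952007.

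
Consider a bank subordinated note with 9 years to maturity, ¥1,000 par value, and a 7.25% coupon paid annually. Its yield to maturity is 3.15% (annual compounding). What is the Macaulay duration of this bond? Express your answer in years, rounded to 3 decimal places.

Periodic yield y = 0.0315. Discount each cash flow and weight by its year:
  t   CF        PV=CF/(1+0.0315)^t    t·PV
  1        72.50        70.2860        70.2860
  2        72.50        68.1396       136.2792
  3        72.50        66.0587       198.1762
  4        72.50        64.0414       256.1658
  5        72.50        62.0857       310.4287
  6        72.50        60.1898       361.1386
  7        72.50        58.3517       408.4618
  8        72.50        56.5697       452.5579
  9     1,072.50       811.2864     7,301.5778
  Σ                  1,317.0091     9,495.0719
Price P = Σ PV = 1,317.0091.
Macaulay duration = Σ(t·PV) / P = 9,495.0719 / 1,317.0091 = 7.20957 years.

7.210 years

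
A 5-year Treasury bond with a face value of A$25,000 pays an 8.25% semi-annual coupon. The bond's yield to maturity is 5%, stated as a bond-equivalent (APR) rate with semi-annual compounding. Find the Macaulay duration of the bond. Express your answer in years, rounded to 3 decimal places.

Periodic yield y = 0.025. Discount each cash flow and weight by its period:
  t   CF        PV=CF/(1+0.025)^t    t·PV
  1     1,031.25     1,006.0976     1,006.0976
  2     1,031.25       981.5586     1,963.1172
  3     1,031.25       957.6181     2,872.8544
  4     1,031.25       934.2616     3,737.0464
  5     1,031.25       911.4747     4,557.3737
  6     1,031.25       889.2436     5,335.4619
  7     1,031.25       867.5548     6,072.8834
  8     1,031.25       846.3949     6,771.1592
  9     1,031.25       825.7511     7,431.7601
  10   26,031.25    20,335.5709   203,355.7089
  Σ                 28,555.5260   243,103.4628
Price P = Σ PV = 28,555.5260.
Macaulay duration = Σ(t·PV) / P = 243,103.4628 / 28,555.5260 = 8.51336 half-year periods.
In years: 8.51336 / 2 = 4.25668 years.

4.257 years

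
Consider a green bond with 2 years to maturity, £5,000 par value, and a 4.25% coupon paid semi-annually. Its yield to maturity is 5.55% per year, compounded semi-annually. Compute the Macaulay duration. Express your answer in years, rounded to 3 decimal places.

Periodic yield y = 0.02775. Discount each cash flow and weight by its period:
  t   CF        PV=CF/(1+0.02775)^t    t·PV
  1       106.25       103.3812       103.3812
  2       106.25       100.5898       201.1796
  3       106.25        97.8738       293.6214
  4     5,106.25     4,576.6967    18,306.7868
  Σ                  4,878.5415    18,904.9690
Price P = Σ PV = 4,878.5415.
Macaulay duration = Σ(t·PV) / P = 18,904.9690 / 4,878.5415 = 3.87513 half-year periods.
In years: 3.87513 / 2 = 1.93756 years.

1.938 years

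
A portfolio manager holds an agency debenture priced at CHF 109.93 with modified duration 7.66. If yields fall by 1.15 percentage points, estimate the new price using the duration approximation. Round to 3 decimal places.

Duration approximation: ΔP/P ≈ -D_mod · Δy = -7.66 × (-0.0115) = +0.088090.
New price ≈ 109.93 × (1 + 0.088090) = 119.6137337.

CHF 119.614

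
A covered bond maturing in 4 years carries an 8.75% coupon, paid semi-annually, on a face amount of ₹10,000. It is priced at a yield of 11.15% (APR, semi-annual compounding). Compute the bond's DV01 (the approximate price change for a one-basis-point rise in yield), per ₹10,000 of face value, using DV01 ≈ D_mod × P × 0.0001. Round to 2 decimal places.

Periodic yield y = 0.05575.
  t   CF        PV=CF/(1+0.05575)^t    t·PV
  1       437.50       414.3973       414.3973
  2       437.50       392.5147       785.0293
  3       437.50       371.7875     1,115.3625
  4       437.50       352.1549     1,408.6195
  5       437.50       333.5590     1,667.7948
  6       437.50       315.9450     1,895.6701
  7       437.50       299.2612     2,094.8285
  8    10,437.50     6,762.5076    54,100.0610
  Σ                  9,242.1272    63,481.7630
P = 9,242.1272; D_Mac = 6.86874 half-year periods = 3.43437 yrs; D_mod = 3.25301 yrs.
DV01 ≈ 3.25301 × 9,242.1272 × 0.0001 = 3.006477.

₹3.01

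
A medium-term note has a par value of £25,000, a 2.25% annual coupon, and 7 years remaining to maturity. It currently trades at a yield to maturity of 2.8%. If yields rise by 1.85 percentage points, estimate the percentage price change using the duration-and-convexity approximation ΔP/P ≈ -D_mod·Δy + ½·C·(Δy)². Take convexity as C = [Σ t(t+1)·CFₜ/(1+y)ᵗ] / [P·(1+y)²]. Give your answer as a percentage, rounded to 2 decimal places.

With y = 0.028:
  t   CF        PV=CF/(1+0.028)^t    t·PV        t(t+1)·PV
  1       562.50       547.1790       547.1790       1,094.3580
  2       562.50       532.2753     1,064.5506       3,193.6517
  3       562.50       517.7775     1,553.3325       6,213.3301
  4       562.50       503.6746     2,014.6985      10,073.4924
  5       562.50       489.9559     2,449.7793      14,698.6757
  6       562.50       476.6108     2,859.6645      20,017.6517
  7    25,562.50    21,069.3687   147,485.5808   1,179,884.6463
  Σ                 24,136.8417   157,974.7852   1,235,175.8059
P = 24,136.8417; D_Mac = 6.54497 yrs; D_mod = 6.36670 yrs; C = 48.42416.
Duration effect: -6.36670 × (+0.0185) = -0.117784
Convexity effect: 0.5 × 48.42416 × (0.0185)² = +0.0082866
ΔP/P ≈ -0.117784 + 0.0082866 = -0.109497 = -10.9497%.

-10.95%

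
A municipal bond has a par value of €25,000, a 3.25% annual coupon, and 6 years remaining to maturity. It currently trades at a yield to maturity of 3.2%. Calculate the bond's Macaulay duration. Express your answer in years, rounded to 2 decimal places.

5.55 years

Periodic yield y = 0.032. Discount each cash flow and weight by its year:
  t   CF        PV=CF/(1+0.032)^t    t·PV
  1       812.50       787.3062       787.3062
  2       812.50       762.8936     1,525.7872
  3       812.50       739.2380     2,217.7140
  4       812.50       716.3159     2,865.2635
  5       812.50       694.1045     3,470.5227
  6    25,812.50    21,367.4101   128,204.4606
  Σ                 25,067.2683   139,071.0542
Price P = Σ PV = 25,067.2683.
Macaulay duration = Σ(t·PV) / P = 139,071.0542 / 25,067.2683 = 5.54791 years.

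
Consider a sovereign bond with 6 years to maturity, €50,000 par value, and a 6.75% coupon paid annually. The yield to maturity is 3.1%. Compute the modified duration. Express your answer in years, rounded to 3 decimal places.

Periodic yield y = 0.031. First find Macaulay duration:
  t   CF        PV=CF/(1+0.031)^t    t·PV
  1     3,375.00     3,273.5209     3,273.5209
  2     3,375.00     3,175.0930     6,350.1859
  3     3,375.00     3,079.6246     9,238.8738
  4     3,375.00     2,987.0268    11,948.1071
  5     3,375.00     2,897.2132    14,486.0659
  6    53,375.00    44,441.2122   266,647.2731
  Σ                 59,853.6906   311,944.0267
P = 59,853.6906; Macaulay duration = 311,944.0267 / 59,853.6906 = 5.21178 years.
Modified duration = D_Mac / (1 + y) = 5.21178 / 1.031 = 5.05507 years.

5.055 years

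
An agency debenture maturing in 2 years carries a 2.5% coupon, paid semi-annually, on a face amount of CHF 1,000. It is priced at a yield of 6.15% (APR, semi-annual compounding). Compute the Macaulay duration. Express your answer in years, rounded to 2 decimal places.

1.96 years

Periodic yield y = 0.03075. Discount each cash flow and weight by its period:
  t   CF        PV=CF/(1+0.03075)^t    t·PV
  1        12.50        12.1271        12.1271
  2        12.50        11.7653        23.5306
  3        12.50        11.4143        34.2430
  4     1,012.50       896.9777     3,587.9109
  Σ                    932.2844     3,657.8116
Price P = Σ PV = 932.2844.
Macaulay duration = Σ(t·PV) / P = 3,657.8116 / 932.2844 = 3.92349 half-year periods.
In years: 3.92349 / 2 = 1.96175 years.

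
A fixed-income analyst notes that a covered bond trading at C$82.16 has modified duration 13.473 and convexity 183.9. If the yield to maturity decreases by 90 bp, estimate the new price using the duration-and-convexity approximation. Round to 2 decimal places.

C$92.73

Duration effect: -D_mod·Δy = -13.473 × (-0.009) = +0.121257
Convexity effect: ½·C·(Δy)² = 0.5 × 183.9 × (-0.009)² = +0.00744795
ΔP/P ≈ +0.121257 + 0.00744795 = +0.12870495
New price ≈ 82.16 × (1 + 0.12870495) = 92.734398692.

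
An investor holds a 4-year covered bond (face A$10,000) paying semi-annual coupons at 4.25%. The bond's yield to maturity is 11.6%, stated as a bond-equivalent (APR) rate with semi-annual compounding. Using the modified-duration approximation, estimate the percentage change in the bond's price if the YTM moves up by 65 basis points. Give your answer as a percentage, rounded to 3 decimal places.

-2.256%

Periodic yield y = 0.058. Modified duration first:
  t   CF        PV=CF/(1+0.058)^t    t·PV
  1       212.50       200.8507       200.8507
  2       212.50       189.8399       379.6799
  3       212.50       179.4328       538.2985
  4       212.50       169.5963       678.3850
  5       212.50       160.2989       801.4946
  6       212.50       151.5113       909.0676
  7       212.50       143.2054     1,002.4375
  8    10,212.50     6,504.9914    52,039.9313
  Σ                  7,699.7267    56,550.1451
P = 7,699.7267; D_Mac = 7.34444 half-year periods = 3.67222 yrs; D_mod = 3.67222/(1+0.058) = 3.47091 yrs.
ΔP/P ≈ -D_mod · Δy = -3.47091 × (+0.0065) = -0.022561 = -2.2561%.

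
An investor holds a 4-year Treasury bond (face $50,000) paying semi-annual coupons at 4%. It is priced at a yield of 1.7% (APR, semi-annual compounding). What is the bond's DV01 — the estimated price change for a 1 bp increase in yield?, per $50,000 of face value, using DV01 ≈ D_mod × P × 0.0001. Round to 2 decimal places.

Periodic yield y = 0.0085.
  t   CF        PV=CF/(1+0.0085)^t    t·PV
  1     1,000.00       991.5716       991.5716
  2     1,000.00       983.2143     1,966.4286
  3     1,000.00       974.9274     2,924.7823
  4     1,000.00       966.7104     3,866.8416
  5     1,000.00       958.5626     4,792.8131
  6     1,000.00       950.4835     5,702.9010
  7     1,000.00       942.4725     6,597.3074
  8    51,000.00    47,660.9786   381,287.8292
  Σ                 54,428.9211   408,130.4749
P = 54,428.9211; D_Mac = 7.49841 half-year periods = 3.74921 yrs; D_mod = 3.71761 yrs.
DV01 ≈ 3.71761 × 54,428.9211 × 0.0001 = 20.234530.

$20.23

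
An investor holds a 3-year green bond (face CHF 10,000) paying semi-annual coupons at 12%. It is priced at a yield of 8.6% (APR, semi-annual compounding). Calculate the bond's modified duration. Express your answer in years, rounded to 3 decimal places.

Periodic yield y = 0.043. First find Macaulay duration:
  t   CF        PV=CF/(1+0.043)^t    t·PV
  1       600.00       575.2637       575.2637
  2       600.00       551.5471     1,103.0943
  3       600.00       528.8084     1,586.4251
  4       600.00       507.0071     2,028.0283
  5       600.00       486.1046     2,430.5229
  6    10,600.00     8,233.7943    49,402.7660
  Σ                 10,882.5252    57,126.1002
P = 10,882.5252; Macaulay duration = 57,126.1002 / 10,882.5252 = 5.24934 half-year periods = 2.62467 years.
Modified duration = D_Mac / (1 + y) = 2.62467 / 1.043 = 2.51646 years.

2.516 years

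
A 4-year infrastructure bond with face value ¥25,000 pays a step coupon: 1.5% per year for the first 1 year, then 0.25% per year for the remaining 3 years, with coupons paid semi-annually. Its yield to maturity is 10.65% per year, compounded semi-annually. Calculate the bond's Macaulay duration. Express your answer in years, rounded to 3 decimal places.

3.922 years

Periodic yield y = 0.05325. Discount each cash flow and weight by its period:
  t   CF        PV=CF/(1+0.05325)^t    t·PV
  1       187.50       178.0204       178.0204
  2       187.50       169.0201       338.0402
  3        31.25        26.7458        80.2374
  4        31.25        25.3936       101.5744
  5        31.25        24.1097       120.5487
  6        31.25        22.8908       137.3449
  7        31.25        21.7335       152.1345
  8    25,031.25    16,528.3993   132,227.1942
  Σ                 16,996.3132   133,335.0947
Price P = Σ PV = 16,996.3132.
Macaulay duration = Σ(t·PV) / P = 133,335.0947 / 16,996.3132 = 7.84494 half-year periods.
In years: 7.84494 / 2 = 3.92247 years.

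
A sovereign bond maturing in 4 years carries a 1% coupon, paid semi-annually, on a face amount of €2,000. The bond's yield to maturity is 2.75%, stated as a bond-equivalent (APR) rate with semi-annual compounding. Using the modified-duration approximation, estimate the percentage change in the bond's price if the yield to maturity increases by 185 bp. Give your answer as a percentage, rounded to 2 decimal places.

Periodic yield y = 0.01375. Modified duration first:
  t   CF        PV=CF/(1+0.01375)^t    t·PV
  1        10.00         9.8644         9.8644
  2        10.00         9.7306        19.4611
  3        10.00         9.5986        28.7958
  4        10.00         9.4684        37.8736
  5        10.00         9.3400        46.6999
  6        10.00         9.2133        55.2797
  7        10.00         9.0883        63.6183
  8     2,010.00     1,801.9765    14,415.8119
  Σ                  1,868.2800    14,677.4047
P = 1,868.2800; D_Mac = 7.85611 half-year periods = 3.92805 yrs; D_mod = 3.92805/(1+0.01375) = 3.87477 yrs.
ΔP/P ≈ -D_mod · Δy = -3.87477 × (+0.0185) = -0.071683 = -7.1683%.

-7.17%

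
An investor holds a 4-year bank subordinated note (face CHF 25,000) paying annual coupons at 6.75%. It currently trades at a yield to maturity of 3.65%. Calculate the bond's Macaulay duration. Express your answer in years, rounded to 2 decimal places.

Periodic yield y = 0.0365. Discount each cash flow and weight by its year:
  t   CF        PV=CF/(1+0.0365)^t    t·PV
  1     1,687.50     1,628.0753     1,628.0753
  2     1,687.50     1,570.7431     3,141.4863
  3     1,687.50     1,515.4299     4,546.2898
  4    26,687.50    23,122.2806    92,489.1223
  Σ                 27,836.5289   101,804.9736
Price P = Σ PV = 27,836.5289.
Macaulay duration = Σ(t·PV) / P = 101,804.9736 / 27,836.5289 = 3.65724 years.

3.66 years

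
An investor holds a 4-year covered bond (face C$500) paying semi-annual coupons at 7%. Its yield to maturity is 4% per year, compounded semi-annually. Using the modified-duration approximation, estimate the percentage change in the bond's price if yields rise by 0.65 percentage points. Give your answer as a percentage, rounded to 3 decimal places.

Periodic yield y = 0.02. Modified duration first:
  t   CF        PV=CF/(1+0.02)^t    t·PV
  1        17.50        17.1569        17.1569
  2        17.50        16.8205        33.6409
  3        17.50        16.4906        49.4719
  4        17.50        16.1673        64.6692
  5        17.50        15.8503        79.2514
  6        17.50        15.5395        93.2370
  7        17.50        15.2348       106.6436
  8       517.50       441.6813     3,533.4501
  Σ                    554.9411     3,977.5211
P = 554.9411; D_Mac = 7.16747 half-year periods = 3.58373 yrs; D_mod = 3.58373/(1+0.02) = 3.51346 yrs.
ΔP/P ≈ -D_mod · Δy = -3.51346 × (+0.0065) = -0.022838 = -2.2838%.

-2.284%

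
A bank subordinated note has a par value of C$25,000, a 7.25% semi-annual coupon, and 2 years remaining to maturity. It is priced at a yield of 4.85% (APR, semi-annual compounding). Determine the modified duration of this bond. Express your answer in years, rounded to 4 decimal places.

1.8550 years

Periodic yield y = 0.02425. First find Macaulay duration:
  t   CF        PV=CF/(1+0.02425)^t    t·PV
  1       906.25       884.7938       884.7938
  2       906.25       863.8455     1,727.6910
  3       906.25       843.3932     2,530.1796
  4    25,906.25    23,538.6018    94,154.4071
  Σ                 26,130.6342    99,297.0715
P = 26,130.6342; Macaulay duration = 99,297.0715 / 26,130.6342 = 3.80003 half-year periods = 1.90001 years.
Modified duration = D_Mac / (1 + y) = 1.90001 / 1.02425 = 1.85503 years.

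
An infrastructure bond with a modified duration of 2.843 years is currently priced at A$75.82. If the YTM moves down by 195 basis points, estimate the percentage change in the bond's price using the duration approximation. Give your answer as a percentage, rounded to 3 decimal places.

Duration approximation: ΔP/P ≈ -D_mod · Δy = -2.843 × (-0.0195) = +0.0554385.
As a percentage: +5.54385%.

+5.544%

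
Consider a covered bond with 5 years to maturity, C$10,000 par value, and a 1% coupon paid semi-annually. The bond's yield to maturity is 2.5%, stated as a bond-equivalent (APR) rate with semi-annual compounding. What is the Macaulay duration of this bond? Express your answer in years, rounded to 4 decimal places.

Periodic yield y = 0.0125. Discount each cash flow and weight by its period:
  t   CF        PV=CF/(1+0.0125)^t    t·PV
  1        50.00        49.3827        49.3827
  2        50.00        48.7731        97.5461
  3        50.00        48.1709       144.5127
  4        50.00        47.5762       190.3049
  5        50.00        46.9889       234.9443
  6        50.00        46.4087       278.4525
  7        50.00        45.8358       320.8506
  8        50.00        45.2699       362.1594
  9        50.00        44.7110       402.3993
  10   10,050.00     8,875.9683    88,759.6831
  Σ                  9,299.0856    90,840.2355
Price P = Σ PV = 9,299.0856.
Macaulay duration = Σ(t·PV) / P = 90,840.2355 / 9,299.0856 = 9.76873 half-year periods.
In years: 9.76873 / 2 = 4.88436 years.

4.8844 years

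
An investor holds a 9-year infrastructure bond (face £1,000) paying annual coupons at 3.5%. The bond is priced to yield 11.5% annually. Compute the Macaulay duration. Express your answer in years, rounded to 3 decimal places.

7.415 years

Periodic yield y = 0.115. Discount each cash flow and weight by its year:
  t   CF        PV=CF/(1+0.115)^t    t·PV
  1        35.00        31.3901        31.3901
  2        35.00        28.1526        56.3052
  3        35.00        25.2490        75.7469
  4        35.00        22.6448        90.5792
  5        35.00        20.3092       101.5462
  6        35.00        18.2146       109.2874
  7        35.00        16.3359       114.3515
  8        35.00        14.6511       117.2085
  9     1,035.00       388.5676     3,497.1081
  Σ                    565.5149     4,193.5231
Price P = Σ PV = 565.5149.
Macaulay duration = Σ(t·PV) / P = 4,193.5231 / 565.5149 = 7.41541 years.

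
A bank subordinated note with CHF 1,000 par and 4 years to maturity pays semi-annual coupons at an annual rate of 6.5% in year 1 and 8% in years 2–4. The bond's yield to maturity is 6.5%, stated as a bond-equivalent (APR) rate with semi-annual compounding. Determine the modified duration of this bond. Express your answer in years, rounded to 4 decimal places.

3.4420 years

Periodic yield y = 0.0325. First find Macaulay duration:
  t   CF        PV=CF/(1+0.0325)^t    t·PV
  1        32.50        31.4770        31.4770
  2        32.50        30.4862        60.9724
  3        40.00        36.3404       109.0212
  4        40.00        35.1965       140.7861
  5        40.00        34.0886       170.4432
  6        40.00        33.0156       198.0938
  7        40.00        31.9764       223.8348
  8     1,040.00       805.2169     6,441.7348
  Σ                  1,037.7977     7,376.3633
P = 1,037.7977; Macaulay duration = 7,376.3633 / 1,037.7977 = 7.10771 half-year periods = 3.55385 years.
Modified duration = D_Mac / (1 + y) = 3.55385 / 1.0325 = 3.44199 years.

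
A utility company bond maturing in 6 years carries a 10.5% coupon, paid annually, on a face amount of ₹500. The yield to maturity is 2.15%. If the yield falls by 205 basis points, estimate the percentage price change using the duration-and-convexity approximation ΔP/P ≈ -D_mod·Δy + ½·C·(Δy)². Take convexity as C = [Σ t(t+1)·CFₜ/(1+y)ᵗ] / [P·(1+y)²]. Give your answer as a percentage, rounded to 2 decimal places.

With y = 0.0215:
  t   CF        PV=CF/(1+0.0215)^t    t·PV        t(t+1)·PV
  1        52.50        51.3950        51.3950         102.7900
  2        52.50        50.3133       100.6265         301.8796
  3        52.50        49.2543       147.7629         591.0517
  4        52.50        48.2176       192.8705         964.3525
  5        52.50        47.2028       236.0138       1,416.0830
  6       552.50       486.2975     2,917.7851      20,424.4959
  Σ                    732.6805     3,646.4539      23,800.6527
P = 732.6805; D_Mac = 4.97687 yrs; D_mod = 4.87212 yrs; C = 31.13132.
Duration effect: -4.87212 × (-0.0205) = +0.099878
Convexity effect: 0.5 × 31.13132 × (-0.0205)² = +0.0065415
ΔP/P ≈ +0.099878 + 0.0065415 = +0.106420 = +10.6420%.

+10.64%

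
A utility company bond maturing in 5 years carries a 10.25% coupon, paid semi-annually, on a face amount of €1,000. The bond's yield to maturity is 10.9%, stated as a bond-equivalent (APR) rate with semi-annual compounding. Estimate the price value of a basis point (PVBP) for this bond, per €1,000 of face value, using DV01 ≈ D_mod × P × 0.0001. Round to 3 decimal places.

€0.372

Periodic yield y = 0.0545.
  t   CF        PV=CF/(1+0.0545)^t    t·PV
  1        51.25        48.6012        48.6012
  2        51.25        46.0894        92.1787
  3        51.25        43.7073       131.1219
  4        51.25        41.4484       165.7935
  5        51.25        39.3062       196.5310
  6        51.25        37.2747       223.6483
  7        51.25        35.3482       247.4377
  8        51.25        33.5213       268.1706
  9        51.25        31.7888       286.0995
  10    1,051.25       618.3583     6,183.5826
  Σ                    975.4439     7,843.1651
P = 975.4439; D_Mac = 8.04061 half-year periods = 4.02031 yrs; D_mod = 3.81252 yrs.
DV01 ≈ 3.81252 × 975.4439 × 0.0001 = 0.371890.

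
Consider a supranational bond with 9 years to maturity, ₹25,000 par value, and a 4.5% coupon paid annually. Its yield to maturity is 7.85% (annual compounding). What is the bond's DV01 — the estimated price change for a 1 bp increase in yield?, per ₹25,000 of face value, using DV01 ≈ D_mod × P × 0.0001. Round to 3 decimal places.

₹13.518

Periodic yield y = 0.0785.
  t   CF        PV=CF/(1+0.0785)^t    t·PV
  1     1,125.00     1,043.1154     1,043.1154
  2     1,125.00       967.1909     1,934.3819
  3     1,125.00       896.7927     2,690.3782
  4     1,125.00       831.5185     3,326.0741
  5     1,125.00       770.9954     3,854.9769
  6     1,125.00       714.8775     4,289.2650
  7     1,125.00       662.8442     4,639.9096
  8     1,125.00       614.5983     4,916.7861
  9    26,125.00    13,233.5071   119,101.5637
  Σ                 19,735.4401   145,796.4508
P = 19,735.4401; D_Mac = 7.38754 yrs; D_mod = 6.84983 yrs.
DV01 ≈ 6.84983 × 19,735.4401 × 0.0001 = 13.518447.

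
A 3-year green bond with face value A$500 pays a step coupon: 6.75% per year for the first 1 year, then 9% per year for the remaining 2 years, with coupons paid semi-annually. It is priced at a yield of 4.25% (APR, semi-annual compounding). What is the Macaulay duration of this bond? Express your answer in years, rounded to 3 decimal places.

2.755 years

Periodic yield y = 0.02125. Discount each cash flow and weight by its period:
  t   CF        PV=CF/(1+0.02125)^t    t·PV
  1       16.875        16.5239        16.5239
  2       16.875        16.1800        32.3601
  3       22.500        21.1245        63.3735
  4       22.500        20.6849        82.7398
  5       22.500        20.2545       101.2727
  6      522.500       460.5681     2,763.4087
  Σ                    555.3360     3,059.6786
Price P = Σ PV = 555.3360.
Macaulay duration = Σ(t·PV) / P = 3,059.6786 / 555.3360 = 5.50960 half-year periods.
In years: 5.50960 / 2 = 2.75480 years.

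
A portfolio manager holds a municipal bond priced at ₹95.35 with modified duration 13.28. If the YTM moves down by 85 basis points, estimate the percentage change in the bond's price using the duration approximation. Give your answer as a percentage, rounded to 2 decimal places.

+11.29%

Duration approximation: ΔP/P ≈ -D_mod · Δy = -13.28 × (-0.0085) = +0.112880.
As a percentage: +11.2880%.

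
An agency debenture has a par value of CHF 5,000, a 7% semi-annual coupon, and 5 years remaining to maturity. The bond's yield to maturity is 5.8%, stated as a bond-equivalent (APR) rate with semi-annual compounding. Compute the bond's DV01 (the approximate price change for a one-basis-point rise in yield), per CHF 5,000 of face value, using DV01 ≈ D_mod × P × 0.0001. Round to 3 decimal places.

Periodic yield y = 0.029.
  t   CF        PV=CF/(1+0.029)^t    t·PV
  1       175.00       170.0680       170.0680
  2       175.00       165.2751       330.5501
  3       175.00       160.6172       481.8515
  4       175.00       156.0905       624.3621
  5       175.00       151.6915       758.4574
  6       175.00       147.4164       884.4984
  7       175.00       143.2618     1,002.8327
  8       175.00       139.2243     1,113.7944
  9       175.00       135.3006     1,217.7053
  10    5,175.00     3,888.2717    38,882.7172
  Σ                  5,257.2170    45,466.8370
P = 5,257.2170; D_Mac = 8.64846 half-year periods = 4.32423 yrs; D_mod = 4.20236 yrs.
DV01 ≈ 4.20236 × 5,257.2170 × 0.0001 = 2.209273.

CHF 2.209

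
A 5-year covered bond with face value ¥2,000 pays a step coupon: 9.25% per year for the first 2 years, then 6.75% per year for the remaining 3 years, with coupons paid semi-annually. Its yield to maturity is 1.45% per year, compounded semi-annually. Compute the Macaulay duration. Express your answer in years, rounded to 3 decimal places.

Periodic yield y = 0.00725. Discount each cash flow and weight by its period:
  t   CF        PV=CF/(1+0.00725)^t    t·PV
  1        92.50        91.8342        91.8342
  2        92.50        91.1732       182.3464
  3        92.50        90.5169       271.5508
  4        92.50        89.8654       359.4617
  5        67.50        65.1055       325.5273
  6        67.50        64.6368       387.8210
  7        67.50        64.1716       449.2012
  8        67.50        63.7097       509.6776
  9        67.50        63.2511       569.2602
  10    2,067.50     1,923.4139    19,234.1393
  Σ                  2,607.6784    22,380.8197
Price P = Σ PV = 2,607.6784.
Macaulay duration = Σ(t·PV) / P = 22,380.8197 / 2,607.6784 = 8.58266 half-year periods.
In years: 8.58266 / 2 = 4.29133 years.

4.291 years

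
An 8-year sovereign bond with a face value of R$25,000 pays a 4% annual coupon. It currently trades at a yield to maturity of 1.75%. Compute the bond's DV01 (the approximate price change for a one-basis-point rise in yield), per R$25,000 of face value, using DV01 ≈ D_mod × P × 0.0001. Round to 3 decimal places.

R$20.318

Periodic yield y = 0.0175.
  t   CF        PV=CF/(1+0.0175)^t    t·PV
  1     1,000.00       982.8010       982.8010
  2     1,000.00       965.8978     1,931.7955
  3     1,000.00       949.2853     2,847.8558
  4     1,000.00       932.9585     3,731.8340
  5     1,000.00       916.9125     4,584.5627
  6     1,000.00       901.1425     5,406.8553
  7     1,000.00       885.6438     6,199.5064
  8    26,000.00    22,630.7009   181,045.6072
  Σ                 29,165.3423   206,730.8180
P = 29,165.3423; D_Mac = 7.08824 yrs; D_mod = 6.96632 yrs.
DV01 ≈ 6.96632 × 29,165.3423 × 0.0001 = 20.317525.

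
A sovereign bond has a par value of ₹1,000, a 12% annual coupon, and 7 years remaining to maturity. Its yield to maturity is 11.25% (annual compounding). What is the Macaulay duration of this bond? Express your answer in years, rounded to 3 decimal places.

5.145 years

Periodic yield y = 0.1125. Discount each cash flow and weight by its year:
  t   CF        PV=CF/(1+0.1125)^t    t·PV
  1       120.00       107.8652       107.8652
  2       120.00        96.9575       193.9149
  3       120.00        87.1528       261.4583
  4       120.00        78.3396       313.3583
  5       120.00        70.4176       352.0879
  6       120.00        63.2967       379.7803
  7     1,120.00       531.0286     3,717.2000
  Σ                  1,035.0578     5,325.6648
Price P = Σ PV = 1,035.0578.
Macaulay duration = Σ(t·PV) / P = 5,325.6648 / 1,035.0578 = 5.14528 years.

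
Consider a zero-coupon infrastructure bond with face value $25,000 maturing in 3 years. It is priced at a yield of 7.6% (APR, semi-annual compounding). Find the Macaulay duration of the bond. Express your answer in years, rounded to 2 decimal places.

3.00 years

A zero-coupon bond has a single cash flow at maturity, so its Macaulay duration equals its maturity: 3 years.
(Equivalently: 6 semi-annual periods ÷ 2 = 3 years.)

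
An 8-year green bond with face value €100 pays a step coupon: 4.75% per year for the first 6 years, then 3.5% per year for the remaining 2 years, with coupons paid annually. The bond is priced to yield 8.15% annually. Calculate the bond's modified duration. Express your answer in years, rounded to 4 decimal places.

6.1667 years

Periodic yield y = 0.0815. First find Macaulay duration:
  t   CF        PV=CF/(1+0.0815)^t    t·PV
  1         4.75         4.3920         4.3920
  2         4.75         4.0611         8.1221
  3         4.75         3.7550        11.2651
  4         4.75         3.4721        13.8882
  5         4.75         3.2104        16.0521
  6         4.75         2.9685        17.8109
  7         3.50         2.0225        14.1573
  8       103.50        55.3004       442.4031
  Σ                     79.1820       528.0909
P = 79.1820; Macaulay duration = 528.0909 / 79.1820 = 6.66933 years.
Modified duration = D_Mac / (1 + y) = 6.66933 / 1.0815 = 6.16674 years.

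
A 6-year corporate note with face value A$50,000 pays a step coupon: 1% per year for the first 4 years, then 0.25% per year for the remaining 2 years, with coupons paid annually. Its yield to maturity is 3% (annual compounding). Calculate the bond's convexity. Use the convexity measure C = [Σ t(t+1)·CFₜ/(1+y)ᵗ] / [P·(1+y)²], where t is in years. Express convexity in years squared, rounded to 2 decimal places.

38.28

With y = 0.03:
  t   CF        PV=CF/(1+0.03)^t    t·PV        t(t+1)·PV
  1       500.00       485.4369       485.4369         970.8738
  2       500.00       471.2980       942.5959       2,827.7877
  3       500.00       457.5708     1,372.7125       5,490.8500
  4       500.00       444.2435     1,776.9741       8,884.8705
  5       125.00       107.8261       539.1305       3,234.7829
  6    50,125.00    41,978.8984   251,873.3902   1,763,113.7314
  Σ                 43,945.2737   256,990.2401   1,784,522.8963
P = 43,945.2737.
Convexity = Σ t(t+1)·PV / [P·(1+y)²] = 1,784,522.8963 / (43,945.2737 × 1.060900) = 38.27679.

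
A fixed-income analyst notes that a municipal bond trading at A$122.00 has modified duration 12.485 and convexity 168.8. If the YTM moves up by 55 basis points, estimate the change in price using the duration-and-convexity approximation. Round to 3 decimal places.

Duration effect: -D_mod·Δy = -12.485 × (+0.0055) = -0.0686675
Convexity effect: ½·C·(Δy)² = 0.5 × 168.8 × (0.0055)² = +0.0025531
ΔP/P ≈ -0.0686675 + 0.0025531 = -0.0661144
ΔP ≈ 122.00 × (-0.0661144) = -8.0659568.

-A$8.066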